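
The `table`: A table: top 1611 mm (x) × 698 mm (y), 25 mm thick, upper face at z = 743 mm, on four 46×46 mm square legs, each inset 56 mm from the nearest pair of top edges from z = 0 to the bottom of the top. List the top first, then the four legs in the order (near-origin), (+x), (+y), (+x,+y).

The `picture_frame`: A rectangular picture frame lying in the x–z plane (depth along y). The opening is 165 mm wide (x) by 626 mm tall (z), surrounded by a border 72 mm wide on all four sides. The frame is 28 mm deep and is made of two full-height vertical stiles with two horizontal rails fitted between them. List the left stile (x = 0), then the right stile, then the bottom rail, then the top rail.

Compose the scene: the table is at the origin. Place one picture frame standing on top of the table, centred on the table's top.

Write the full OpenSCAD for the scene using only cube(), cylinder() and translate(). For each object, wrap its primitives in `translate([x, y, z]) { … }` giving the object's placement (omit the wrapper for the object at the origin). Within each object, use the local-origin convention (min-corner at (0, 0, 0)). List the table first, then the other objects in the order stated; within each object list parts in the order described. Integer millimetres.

translate([0, 0, 718]) cube([1611, 698, 25]);
translate([56, 56, 0]) cube([46, 46, 718]);
translate([1509, 56, 0]) cube([46, 46, 718]);
translate([56, 596, 0]) cube([46, 46, 718]);
translate([1509, 596, 0]) cube([46, 46, 718]);
translate([651, 335, 743]) {
  cube([72, 28, 770]);
  translate([237, 0, 0]) cube([72, 28, 770]);
  translate([72, 0, 0]) cube([165, 28, 72]);
  translate([72, 0, 698]) cube([165, 28, 72]);
}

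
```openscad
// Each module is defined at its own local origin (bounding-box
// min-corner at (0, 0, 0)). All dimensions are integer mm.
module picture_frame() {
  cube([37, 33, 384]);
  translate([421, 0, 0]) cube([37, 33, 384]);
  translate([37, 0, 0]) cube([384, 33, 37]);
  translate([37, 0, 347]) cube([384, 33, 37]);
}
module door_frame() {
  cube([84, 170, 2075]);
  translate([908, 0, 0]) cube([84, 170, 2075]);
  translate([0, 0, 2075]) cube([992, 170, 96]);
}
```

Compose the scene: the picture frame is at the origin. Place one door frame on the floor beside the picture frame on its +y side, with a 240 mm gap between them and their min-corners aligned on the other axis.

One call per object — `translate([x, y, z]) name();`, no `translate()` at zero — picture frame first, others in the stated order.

picture_frame();
translate([0, 273, 0]) door_frame();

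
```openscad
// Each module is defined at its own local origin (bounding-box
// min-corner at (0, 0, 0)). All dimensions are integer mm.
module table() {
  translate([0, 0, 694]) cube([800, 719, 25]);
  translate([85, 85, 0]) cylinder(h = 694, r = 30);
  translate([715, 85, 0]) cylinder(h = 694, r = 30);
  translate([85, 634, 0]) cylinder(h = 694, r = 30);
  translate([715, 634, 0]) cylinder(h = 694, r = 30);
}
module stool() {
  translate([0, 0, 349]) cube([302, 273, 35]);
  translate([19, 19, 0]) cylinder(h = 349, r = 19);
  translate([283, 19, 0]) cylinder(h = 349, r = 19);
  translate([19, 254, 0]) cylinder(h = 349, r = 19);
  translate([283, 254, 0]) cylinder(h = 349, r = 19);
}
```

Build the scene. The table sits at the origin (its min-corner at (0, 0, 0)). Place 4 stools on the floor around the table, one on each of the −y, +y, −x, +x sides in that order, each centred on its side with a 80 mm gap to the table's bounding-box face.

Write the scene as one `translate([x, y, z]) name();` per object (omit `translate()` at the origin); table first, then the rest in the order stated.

table();
translate([249, -353, 0]) stool();
translate([249, 799, 0]) stool();
translate([-382, 223, 0]) stool();
translate([880, 223, 0]) stool();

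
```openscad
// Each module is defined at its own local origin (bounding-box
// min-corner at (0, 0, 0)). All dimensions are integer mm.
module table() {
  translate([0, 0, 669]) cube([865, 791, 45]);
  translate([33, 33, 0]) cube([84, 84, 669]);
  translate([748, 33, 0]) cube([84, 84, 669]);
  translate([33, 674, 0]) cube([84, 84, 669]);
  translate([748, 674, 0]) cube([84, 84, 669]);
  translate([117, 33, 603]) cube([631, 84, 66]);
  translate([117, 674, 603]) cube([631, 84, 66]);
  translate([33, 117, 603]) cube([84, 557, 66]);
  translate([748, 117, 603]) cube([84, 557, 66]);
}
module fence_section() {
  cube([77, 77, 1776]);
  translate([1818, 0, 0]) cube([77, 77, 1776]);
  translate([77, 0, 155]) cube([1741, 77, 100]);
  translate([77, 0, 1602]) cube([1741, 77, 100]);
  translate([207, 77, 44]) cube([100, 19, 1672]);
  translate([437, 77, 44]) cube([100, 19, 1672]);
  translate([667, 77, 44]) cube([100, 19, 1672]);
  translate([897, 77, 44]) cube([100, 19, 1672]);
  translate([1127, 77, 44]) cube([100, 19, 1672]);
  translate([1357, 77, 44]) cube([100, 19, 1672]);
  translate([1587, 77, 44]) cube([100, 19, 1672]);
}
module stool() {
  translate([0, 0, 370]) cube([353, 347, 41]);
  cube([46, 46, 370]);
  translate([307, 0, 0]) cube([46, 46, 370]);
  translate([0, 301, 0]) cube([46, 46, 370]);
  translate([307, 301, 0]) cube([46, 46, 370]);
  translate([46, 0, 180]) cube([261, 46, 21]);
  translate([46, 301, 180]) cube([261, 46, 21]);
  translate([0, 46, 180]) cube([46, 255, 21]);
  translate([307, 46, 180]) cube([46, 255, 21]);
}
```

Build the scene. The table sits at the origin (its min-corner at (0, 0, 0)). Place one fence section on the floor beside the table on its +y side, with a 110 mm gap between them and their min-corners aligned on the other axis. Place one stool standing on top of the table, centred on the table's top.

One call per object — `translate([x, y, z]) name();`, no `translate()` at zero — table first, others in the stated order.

table();
translate([0, 901, 0]) fence_section();
translate([256, 222, 714]) stool();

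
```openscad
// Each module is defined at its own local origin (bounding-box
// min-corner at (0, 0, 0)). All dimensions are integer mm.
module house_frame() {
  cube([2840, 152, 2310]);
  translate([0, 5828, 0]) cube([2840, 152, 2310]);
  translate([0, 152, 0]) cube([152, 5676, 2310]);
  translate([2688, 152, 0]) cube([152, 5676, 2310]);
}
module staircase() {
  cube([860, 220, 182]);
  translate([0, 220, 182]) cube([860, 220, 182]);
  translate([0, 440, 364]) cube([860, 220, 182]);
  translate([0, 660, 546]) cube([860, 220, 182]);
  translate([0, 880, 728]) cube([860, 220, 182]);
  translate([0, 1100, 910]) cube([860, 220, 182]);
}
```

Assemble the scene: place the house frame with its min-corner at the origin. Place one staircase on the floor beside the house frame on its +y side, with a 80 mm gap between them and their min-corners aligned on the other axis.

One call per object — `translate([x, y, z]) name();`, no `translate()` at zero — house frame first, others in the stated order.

house_frame();
translate([0, 6060, 0]) staircase();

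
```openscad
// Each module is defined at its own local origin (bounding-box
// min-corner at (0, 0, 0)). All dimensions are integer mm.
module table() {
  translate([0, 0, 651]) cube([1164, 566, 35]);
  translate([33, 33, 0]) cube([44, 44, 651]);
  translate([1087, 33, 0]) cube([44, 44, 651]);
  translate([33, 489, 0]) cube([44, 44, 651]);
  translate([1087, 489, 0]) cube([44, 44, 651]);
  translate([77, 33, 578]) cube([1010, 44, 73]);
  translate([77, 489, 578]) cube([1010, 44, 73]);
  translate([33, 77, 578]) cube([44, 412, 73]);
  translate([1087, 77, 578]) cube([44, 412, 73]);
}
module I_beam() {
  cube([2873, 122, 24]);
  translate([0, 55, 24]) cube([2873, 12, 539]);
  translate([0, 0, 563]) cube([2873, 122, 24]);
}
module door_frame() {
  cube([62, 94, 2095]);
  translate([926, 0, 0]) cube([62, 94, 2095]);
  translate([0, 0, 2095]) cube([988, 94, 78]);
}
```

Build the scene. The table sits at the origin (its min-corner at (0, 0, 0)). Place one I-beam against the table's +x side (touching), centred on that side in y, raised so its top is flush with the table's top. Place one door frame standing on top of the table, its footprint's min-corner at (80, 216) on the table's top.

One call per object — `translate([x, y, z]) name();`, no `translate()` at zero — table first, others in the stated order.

table();
translate([1164, 222, 99]) I_beam();
translate([80, 216, 686]) door_frame();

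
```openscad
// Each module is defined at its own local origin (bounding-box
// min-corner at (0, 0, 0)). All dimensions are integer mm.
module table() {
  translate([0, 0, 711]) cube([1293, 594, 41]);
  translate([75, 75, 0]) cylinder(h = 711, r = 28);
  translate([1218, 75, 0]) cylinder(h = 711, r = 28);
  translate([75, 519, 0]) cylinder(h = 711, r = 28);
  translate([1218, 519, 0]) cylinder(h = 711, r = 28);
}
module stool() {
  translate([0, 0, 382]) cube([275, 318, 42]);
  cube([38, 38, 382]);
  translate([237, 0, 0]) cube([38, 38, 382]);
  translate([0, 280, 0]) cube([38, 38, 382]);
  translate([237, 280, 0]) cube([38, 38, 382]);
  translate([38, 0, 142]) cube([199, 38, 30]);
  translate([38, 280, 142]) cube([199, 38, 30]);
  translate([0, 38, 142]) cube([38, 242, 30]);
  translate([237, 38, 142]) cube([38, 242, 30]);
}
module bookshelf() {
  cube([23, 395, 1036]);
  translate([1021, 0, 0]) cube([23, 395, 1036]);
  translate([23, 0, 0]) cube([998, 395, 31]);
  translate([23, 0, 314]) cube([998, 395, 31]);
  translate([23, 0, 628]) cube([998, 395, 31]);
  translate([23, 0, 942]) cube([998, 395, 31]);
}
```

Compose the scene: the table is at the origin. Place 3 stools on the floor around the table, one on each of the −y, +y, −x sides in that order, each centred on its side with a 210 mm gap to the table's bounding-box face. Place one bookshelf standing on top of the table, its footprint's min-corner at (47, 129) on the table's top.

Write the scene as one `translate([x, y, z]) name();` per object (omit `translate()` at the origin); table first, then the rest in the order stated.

table();
translate([509, -528, 0]) stool();
translate([509, 804, 0]) stool();
translate([-485, 138, 0]) stool();
translate([47, 129, 752]) bookshelf();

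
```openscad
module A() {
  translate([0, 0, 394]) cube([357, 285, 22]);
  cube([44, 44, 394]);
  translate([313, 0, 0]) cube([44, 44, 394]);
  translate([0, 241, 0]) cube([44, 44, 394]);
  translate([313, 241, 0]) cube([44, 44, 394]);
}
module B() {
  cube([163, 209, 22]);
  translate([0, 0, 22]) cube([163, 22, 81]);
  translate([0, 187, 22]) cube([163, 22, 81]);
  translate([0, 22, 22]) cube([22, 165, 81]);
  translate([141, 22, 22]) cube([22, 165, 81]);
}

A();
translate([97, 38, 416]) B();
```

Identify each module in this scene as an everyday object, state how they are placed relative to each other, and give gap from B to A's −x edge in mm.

The open box's min-x is at 97; the stool's min-x is 0; gap = 97 mm.

A is a stool. B is an open box. The open box is on top of the stool, centred. The gap from the open box to the stool's −x edge is 97 mm.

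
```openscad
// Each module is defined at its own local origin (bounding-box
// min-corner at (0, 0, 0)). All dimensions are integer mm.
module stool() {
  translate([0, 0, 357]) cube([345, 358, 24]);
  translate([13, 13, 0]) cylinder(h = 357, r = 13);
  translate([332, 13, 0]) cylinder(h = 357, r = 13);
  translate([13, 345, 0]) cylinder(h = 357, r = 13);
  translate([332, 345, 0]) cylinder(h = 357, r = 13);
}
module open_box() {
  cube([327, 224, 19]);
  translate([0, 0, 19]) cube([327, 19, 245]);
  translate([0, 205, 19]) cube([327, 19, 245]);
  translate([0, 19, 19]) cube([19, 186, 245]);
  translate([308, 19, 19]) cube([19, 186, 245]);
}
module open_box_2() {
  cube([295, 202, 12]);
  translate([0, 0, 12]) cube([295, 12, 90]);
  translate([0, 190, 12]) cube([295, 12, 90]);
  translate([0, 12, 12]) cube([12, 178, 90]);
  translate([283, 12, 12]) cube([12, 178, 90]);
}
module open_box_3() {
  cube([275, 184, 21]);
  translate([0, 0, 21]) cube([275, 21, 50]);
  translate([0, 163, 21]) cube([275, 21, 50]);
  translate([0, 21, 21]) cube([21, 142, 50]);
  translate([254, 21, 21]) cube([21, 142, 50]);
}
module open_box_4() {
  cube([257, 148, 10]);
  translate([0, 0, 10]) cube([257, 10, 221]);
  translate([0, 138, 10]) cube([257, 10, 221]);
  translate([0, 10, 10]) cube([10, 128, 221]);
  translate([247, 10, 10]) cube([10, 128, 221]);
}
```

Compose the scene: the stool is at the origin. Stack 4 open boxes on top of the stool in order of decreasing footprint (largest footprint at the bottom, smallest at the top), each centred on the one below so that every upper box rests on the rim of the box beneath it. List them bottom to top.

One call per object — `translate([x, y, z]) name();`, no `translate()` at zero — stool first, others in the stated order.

stool();
translate([9, 67, 381]) open_box();
translate([25, 78, 645]) open_box_2();
translate([35, 87, 747]) open_box_3();
translate([44, 105, 818]) open_box_4();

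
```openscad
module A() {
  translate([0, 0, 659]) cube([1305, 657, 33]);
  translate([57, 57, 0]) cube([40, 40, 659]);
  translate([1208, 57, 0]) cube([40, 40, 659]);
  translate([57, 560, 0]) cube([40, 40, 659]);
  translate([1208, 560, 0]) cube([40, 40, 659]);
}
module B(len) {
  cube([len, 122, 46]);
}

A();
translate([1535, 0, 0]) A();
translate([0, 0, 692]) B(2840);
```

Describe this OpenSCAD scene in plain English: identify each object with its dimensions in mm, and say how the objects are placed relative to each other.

A is a table with a 1305×657 mm rectangular top, 33 mm thick, top surface at z = 692 mm, supported by four 40×40 mm square legs, each inset 57 mm from the nearest pair of top edges, running from the floor.

B is a rectangular beam 2840 mm long (x), 122 mm deep (y), 46 mm thick (z).

The beam spans the tops of two tables placed 230 mm apart, resting at z = 692 mm.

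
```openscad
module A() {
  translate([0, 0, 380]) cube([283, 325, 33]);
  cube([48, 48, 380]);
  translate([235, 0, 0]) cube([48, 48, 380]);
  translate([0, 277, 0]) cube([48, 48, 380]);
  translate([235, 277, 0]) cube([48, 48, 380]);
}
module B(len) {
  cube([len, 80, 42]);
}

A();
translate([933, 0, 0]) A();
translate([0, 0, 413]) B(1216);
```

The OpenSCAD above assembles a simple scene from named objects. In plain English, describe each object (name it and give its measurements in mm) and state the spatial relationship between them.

A is a four-legged stool. The seat is 283×325 mm, 33 mm thick, top at z = 413 mm. It stands on four square legs, each 48×48 mm in cross-section, from z = 0 to the seat underside, each flush with a corner of the seat.

B is a rectangular beam 1216 mm long (x), 80 mm deep (y), 42 mm thick (z).

The beam spans the tops of two stools placed 650 mm apart, resting at z = 413 mm.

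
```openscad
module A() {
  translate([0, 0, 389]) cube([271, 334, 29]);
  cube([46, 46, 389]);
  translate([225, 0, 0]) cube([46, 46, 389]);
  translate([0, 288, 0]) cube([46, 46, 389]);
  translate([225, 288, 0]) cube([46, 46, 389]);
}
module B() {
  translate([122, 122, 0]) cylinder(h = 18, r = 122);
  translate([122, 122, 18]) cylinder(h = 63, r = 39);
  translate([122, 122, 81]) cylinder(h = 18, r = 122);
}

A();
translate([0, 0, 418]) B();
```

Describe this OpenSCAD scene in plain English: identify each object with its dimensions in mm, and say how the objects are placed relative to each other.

A is a four-legged stool. The seat is 271×334 mm, 29 mm thick, top at z = 418 mm. It stands on four square legs, each 46×46 mm in cross-section, from z = 0 to the seat underside, each flush with a corner of the seat.

B is a spool: two coaxial disc flanges of radius 122 mm and thickness 18 mm, joined by a core cylinder of radius 39 mm and height 63 mm. The lower flange rests on z = 0 and the three cylinders share a vertical axis.

The spool is on top of the stool.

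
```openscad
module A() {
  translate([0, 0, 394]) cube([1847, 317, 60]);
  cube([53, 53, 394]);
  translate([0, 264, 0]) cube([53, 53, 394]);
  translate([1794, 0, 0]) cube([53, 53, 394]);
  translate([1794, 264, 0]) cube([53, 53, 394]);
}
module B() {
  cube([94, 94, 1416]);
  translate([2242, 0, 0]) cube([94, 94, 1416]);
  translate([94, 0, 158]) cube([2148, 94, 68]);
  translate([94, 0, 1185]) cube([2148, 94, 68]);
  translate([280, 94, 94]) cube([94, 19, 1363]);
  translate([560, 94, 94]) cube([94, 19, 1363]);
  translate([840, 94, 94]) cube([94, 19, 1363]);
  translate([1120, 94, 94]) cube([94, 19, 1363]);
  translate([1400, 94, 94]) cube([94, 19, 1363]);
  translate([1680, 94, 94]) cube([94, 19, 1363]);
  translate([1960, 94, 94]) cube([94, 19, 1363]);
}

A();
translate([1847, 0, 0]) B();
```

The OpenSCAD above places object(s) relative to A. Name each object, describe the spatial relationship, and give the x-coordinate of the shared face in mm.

A is a bench. B is a fence section. The fence section is against the bench's +x side, with their −y faces flush. The x-coordinate of the shared face is 1847 mm.

The bench's +x face and the fence section's −x face are both at x = 1847 mm.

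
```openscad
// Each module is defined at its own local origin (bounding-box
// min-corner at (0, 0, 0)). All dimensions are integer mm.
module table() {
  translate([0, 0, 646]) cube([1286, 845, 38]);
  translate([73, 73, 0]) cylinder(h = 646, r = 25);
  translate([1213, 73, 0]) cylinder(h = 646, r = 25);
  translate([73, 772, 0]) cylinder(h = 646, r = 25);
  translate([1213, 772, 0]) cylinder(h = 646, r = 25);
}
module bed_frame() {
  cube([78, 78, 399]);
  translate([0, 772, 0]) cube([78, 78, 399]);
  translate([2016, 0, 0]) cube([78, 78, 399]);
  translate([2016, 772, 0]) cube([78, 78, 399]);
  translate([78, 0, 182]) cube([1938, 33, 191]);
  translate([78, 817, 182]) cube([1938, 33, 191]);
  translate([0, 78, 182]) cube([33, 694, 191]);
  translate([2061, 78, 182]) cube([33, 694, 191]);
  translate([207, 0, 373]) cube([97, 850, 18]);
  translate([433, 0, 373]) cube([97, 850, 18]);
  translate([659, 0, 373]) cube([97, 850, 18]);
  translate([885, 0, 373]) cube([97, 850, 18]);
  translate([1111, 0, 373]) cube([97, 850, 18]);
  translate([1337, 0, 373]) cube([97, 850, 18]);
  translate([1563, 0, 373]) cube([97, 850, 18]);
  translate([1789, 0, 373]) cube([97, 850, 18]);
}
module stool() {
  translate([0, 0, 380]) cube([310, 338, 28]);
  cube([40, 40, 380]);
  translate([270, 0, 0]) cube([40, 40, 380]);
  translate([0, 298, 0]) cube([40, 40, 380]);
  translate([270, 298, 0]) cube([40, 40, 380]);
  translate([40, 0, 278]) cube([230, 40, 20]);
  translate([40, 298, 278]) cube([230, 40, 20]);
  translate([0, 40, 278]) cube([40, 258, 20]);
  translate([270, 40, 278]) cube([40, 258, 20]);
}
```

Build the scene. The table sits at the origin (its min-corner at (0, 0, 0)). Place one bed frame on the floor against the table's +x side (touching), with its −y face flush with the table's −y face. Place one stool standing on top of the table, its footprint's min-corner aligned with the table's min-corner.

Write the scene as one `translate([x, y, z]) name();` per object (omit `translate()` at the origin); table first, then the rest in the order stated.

table();
translate([1286, 0, 0]) bed_frame();
translate([0, 0, 684]) stool();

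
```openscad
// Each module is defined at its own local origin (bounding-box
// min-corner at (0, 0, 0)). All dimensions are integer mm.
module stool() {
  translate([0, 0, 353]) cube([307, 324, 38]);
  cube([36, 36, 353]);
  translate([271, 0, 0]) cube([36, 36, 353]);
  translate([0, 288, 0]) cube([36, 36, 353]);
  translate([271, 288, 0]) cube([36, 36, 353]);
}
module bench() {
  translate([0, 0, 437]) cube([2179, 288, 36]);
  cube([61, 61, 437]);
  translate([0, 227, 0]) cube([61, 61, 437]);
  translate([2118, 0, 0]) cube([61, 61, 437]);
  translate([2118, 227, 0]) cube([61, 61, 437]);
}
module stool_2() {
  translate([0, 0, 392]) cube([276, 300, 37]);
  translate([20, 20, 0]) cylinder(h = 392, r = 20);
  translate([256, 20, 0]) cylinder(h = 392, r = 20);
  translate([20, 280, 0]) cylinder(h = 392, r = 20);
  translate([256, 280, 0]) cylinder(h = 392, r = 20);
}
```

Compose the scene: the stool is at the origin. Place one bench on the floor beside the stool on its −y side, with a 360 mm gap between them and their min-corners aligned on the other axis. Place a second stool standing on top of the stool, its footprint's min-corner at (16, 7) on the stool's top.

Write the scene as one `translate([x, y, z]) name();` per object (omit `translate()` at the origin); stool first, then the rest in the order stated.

stool();
translate([0, -648, 0]) bench();
translate([16, 7, 391]) stool_2();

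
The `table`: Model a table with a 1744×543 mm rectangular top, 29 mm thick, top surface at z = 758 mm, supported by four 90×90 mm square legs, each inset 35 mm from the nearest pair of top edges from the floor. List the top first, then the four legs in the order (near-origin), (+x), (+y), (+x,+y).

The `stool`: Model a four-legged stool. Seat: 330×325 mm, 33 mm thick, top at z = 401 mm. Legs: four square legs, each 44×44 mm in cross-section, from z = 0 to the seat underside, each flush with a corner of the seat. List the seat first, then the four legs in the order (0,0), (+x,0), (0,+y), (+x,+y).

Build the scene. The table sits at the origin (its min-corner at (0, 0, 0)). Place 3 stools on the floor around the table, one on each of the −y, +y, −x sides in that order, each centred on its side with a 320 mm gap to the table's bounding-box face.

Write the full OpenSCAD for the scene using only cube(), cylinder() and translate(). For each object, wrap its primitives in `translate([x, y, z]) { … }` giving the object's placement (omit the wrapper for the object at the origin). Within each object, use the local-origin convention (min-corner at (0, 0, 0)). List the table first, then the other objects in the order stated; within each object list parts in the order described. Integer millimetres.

translate([0, 0, 729]) cube([1744, 543, 29]);
translate([35, 35, 0]) cube([90, 90, 729]);
translate([1619, 35, 0]) cube([90, 90, 729]);
translate([35, 418, 0]) cube([90, 90, 729]);
translate([1619, 418, 0]) cube([90, 90, 729]);
translate([707, -645, 0]) {
  translate([0, 0, 368]) cube([330, 325, 33]);
  cube([44, 44, 368]);
  translate([286, 0, 0]) cube([44, 44, 368]);
  translate([0, 281, 0]) cube([44, 44, 368]);
  translate([286, 281, 0]) cube([44, 44, 368]);
}
translate([707, 863, 0]) {
  translate([0, 0, 368]) cube([330, 325, 33]);
  cube([44, 44, 368]);
  translate([286, 0, 0]) cube([44, 44, 368]);
  translate([0, 281, 0]) cube([44, 44, 368]);
  translate([286, 281, 0]) cube([44, 44, 368]);
}
translate([-650, 109, 0]) {
  translate([0, 0, 368]) cube([330, 325, 33]);
  cube([44, 44, 368]);
  translate([286, 0, 0]) cube([44, 44, 368]);
  translate([0, 281, 0]) cube([44, 44, 368]);
  translate([286, 281, 0]) cube([44, 44, 368]);
}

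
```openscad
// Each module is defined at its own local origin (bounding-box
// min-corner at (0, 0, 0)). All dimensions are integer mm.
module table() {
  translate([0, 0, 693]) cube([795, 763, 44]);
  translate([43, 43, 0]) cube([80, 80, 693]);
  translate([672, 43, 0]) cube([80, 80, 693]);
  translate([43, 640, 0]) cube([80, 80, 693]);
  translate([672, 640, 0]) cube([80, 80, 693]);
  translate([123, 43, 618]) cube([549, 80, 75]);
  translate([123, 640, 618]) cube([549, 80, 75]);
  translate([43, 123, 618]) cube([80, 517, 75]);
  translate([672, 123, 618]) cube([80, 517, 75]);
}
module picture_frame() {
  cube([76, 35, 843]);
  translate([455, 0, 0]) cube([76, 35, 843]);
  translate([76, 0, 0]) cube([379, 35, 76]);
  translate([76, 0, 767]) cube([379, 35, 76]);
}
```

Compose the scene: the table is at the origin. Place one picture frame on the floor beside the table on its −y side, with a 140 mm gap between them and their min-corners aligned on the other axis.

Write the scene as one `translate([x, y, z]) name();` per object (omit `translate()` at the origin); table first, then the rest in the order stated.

table();
translate([0, -175, 0]) picture_frame();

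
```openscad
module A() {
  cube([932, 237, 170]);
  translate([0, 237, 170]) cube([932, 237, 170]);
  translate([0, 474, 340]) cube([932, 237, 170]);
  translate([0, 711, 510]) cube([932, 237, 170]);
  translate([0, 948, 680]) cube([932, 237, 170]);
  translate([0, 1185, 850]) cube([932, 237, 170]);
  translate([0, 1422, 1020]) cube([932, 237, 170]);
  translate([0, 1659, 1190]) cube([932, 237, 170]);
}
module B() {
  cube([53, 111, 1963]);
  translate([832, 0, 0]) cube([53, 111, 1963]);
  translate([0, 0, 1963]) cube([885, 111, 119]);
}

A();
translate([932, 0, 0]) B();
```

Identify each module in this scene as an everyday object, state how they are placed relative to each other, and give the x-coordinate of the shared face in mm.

A is a staircase. B is a door frame. The door frame is against the staircase's +x side, with their −y faces flush. The x-coordinate of the shared face is 932 mm.

The staircase's +x face and the door frame's −x face are both at x = 932 mm.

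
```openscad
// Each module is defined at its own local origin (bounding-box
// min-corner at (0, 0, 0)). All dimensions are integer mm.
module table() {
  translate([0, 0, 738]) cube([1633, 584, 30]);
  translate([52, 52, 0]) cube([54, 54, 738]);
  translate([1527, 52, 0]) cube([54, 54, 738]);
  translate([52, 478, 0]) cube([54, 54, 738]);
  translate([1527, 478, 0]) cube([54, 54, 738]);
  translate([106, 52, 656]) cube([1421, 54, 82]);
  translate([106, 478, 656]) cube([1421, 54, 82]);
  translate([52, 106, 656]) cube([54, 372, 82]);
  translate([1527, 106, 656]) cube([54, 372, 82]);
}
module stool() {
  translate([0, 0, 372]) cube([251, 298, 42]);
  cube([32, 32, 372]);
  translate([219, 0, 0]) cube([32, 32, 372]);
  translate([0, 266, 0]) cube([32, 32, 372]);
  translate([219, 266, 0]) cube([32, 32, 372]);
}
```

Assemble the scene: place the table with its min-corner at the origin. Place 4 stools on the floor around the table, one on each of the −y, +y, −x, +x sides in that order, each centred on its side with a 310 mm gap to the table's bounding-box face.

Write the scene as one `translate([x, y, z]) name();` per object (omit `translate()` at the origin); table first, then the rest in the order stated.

table();
translate([691, -608, 0]) stool();
translate([691, 894, 0]) stool();
translate([-561, 143, 0]) stool();
translate([1943, 143, 0]) stool();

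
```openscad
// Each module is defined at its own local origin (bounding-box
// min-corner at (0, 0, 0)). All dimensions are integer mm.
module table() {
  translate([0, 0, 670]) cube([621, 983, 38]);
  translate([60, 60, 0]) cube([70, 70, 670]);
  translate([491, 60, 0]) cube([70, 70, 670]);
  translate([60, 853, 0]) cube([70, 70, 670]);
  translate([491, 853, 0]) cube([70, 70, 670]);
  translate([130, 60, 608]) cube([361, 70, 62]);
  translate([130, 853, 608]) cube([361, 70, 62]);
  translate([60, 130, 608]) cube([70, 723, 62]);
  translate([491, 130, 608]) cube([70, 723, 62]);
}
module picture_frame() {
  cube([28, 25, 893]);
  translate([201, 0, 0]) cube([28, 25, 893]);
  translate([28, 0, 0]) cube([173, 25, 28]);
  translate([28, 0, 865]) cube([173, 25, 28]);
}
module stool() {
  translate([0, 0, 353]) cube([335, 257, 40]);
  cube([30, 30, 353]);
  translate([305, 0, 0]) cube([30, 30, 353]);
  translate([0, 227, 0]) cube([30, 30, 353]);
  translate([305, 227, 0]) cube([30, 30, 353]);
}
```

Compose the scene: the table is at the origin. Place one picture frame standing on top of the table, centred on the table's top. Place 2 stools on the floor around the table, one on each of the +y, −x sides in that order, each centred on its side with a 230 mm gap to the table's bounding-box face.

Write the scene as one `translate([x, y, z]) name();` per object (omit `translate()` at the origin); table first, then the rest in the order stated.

table();
translate([196, 479, 708]) picture_frame();
translate([143, 1213, 0]) stool();
translate([-565, 363, 0]) stool();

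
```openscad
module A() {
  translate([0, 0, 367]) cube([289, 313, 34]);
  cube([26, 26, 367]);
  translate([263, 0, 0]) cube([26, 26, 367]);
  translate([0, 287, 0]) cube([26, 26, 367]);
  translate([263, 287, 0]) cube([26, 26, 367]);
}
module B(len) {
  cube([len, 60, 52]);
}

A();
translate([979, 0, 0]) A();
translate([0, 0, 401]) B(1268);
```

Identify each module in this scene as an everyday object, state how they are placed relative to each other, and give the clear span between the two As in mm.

Second stool starts at x = 979; first ends at x = 289; clear span = 979 − 289 = 690 mm.

A is a stool. B is a beam. A beam spans the tops of two stools. The clear span between the two stools is 690 mm.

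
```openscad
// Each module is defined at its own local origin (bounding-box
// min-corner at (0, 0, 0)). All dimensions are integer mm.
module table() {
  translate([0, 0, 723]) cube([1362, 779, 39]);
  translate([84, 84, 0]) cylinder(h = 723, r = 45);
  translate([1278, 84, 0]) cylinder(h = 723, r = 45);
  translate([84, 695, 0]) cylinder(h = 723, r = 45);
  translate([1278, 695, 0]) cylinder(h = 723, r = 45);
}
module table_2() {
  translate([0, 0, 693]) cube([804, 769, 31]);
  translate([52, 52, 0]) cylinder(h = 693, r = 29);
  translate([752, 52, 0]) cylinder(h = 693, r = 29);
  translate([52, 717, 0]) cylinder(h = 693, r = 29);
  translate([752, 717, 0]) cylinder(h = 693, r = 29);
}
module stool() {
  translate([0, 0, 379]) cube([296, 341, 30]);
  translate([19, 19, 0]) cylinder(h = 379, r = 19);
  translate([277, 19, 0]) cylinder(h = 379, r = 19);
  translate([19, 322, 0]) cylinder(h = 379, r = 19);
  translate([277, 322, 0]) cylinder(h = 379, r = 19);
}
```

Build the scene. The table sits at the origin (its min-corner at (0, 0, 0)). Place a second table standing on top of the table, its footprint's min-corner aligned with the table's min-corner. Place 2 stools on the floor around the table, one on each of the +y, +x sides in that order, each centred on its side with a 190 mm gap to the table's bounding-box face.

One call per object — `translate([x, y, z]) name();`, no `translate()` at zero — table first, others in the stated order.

table();
translate([0, 0, 762]) table_2();
translate([533, 969, 0]) stool();
translate([1552, 219, 0]) stool();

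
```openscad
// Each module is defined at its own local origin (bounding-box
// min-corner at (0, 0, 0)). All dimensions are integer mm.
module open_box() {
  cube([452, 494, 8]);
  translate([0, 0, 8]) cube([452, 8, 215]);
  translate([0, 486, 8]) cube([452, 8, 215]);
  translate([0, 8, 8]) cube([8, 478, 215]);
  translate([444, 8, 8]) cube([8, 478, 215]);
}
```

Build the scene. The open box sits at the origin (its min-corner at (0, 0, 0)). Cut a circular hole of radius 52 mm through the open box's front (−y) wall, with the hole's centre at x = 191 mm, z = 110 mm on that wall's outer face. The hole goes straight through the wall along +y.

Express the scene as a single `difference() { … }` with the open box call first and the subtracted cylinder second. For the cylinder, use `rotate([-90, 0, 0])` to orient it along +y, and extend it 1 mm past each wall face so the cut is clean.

difference() {
  open_box();
  translate([191, -1, 110]) rotate([-90, 0, 0]) cylinder(h = 10, r = 52);
}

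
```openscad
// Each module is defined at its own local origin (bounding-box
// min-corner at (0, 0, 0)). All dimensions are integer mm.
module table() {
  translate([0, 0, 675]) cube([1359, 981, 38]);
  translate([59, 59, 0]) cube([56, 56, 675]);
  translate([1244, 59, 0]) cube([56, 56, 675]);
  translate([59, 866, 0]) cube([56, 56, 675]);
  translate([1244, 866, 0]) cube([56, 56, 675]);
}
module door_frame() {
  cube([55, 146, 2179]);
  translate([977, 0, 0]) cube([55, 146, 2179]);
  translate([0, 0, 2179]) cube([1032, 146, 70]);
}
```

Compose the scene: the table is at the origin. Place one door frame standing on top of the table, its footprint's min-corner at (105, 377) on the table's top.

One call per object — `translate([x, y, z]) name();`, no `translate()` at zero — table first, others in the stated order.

table();
translate([105, 377, 713]) door_frame();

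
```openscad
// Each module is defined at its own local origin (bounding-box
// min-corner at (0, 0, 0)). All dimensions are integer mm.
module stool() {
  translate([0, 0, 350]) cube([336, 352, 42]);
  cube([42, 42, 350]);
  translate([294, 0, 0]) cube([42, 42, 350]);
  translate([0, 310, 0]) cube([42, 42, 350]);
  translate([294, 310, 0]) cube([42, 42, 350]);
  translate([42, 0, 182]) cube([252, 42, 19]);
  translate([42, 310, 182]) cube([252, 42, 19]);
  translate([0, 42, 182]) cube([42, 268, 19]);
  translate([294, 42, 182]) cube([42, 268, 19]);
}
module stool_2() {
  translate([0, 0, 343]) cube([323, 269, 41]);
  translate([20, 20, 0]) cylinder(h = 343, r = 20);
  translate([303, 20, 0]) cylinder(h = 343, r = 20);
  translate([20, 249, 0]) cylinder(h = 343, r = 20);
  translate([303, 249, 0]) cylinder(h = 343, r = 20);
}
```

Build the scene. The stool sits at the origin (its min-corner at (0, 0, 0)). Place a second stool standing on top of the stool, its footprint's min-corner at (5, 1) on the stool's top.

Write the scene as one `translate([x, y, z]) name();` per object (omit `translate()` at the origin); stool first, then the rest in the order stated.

stool();
translate([5, 1, 392]) stool_2();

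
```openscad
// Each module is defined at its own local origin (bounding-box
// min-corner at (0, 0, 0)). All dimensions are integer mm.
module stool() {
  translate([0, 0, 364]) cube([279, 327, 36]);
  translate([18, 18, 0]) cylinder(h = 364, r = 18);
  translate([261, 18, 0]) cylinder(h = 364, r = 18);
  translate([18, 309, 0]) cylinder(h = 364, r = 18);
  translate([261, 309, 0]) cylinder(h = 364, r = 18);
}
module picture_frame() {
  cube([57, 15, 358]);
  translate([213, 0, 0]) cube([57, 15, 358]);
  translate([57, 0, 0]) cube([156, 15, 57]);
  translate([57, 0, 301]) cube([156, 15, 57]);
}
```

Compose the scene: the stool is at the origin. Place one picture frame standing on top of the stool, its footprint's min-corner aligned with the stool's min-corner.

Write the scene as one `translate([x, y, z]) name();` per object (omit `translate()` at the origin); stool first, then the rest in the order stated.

stool();
translate([0, 0, 400]) picture_frame();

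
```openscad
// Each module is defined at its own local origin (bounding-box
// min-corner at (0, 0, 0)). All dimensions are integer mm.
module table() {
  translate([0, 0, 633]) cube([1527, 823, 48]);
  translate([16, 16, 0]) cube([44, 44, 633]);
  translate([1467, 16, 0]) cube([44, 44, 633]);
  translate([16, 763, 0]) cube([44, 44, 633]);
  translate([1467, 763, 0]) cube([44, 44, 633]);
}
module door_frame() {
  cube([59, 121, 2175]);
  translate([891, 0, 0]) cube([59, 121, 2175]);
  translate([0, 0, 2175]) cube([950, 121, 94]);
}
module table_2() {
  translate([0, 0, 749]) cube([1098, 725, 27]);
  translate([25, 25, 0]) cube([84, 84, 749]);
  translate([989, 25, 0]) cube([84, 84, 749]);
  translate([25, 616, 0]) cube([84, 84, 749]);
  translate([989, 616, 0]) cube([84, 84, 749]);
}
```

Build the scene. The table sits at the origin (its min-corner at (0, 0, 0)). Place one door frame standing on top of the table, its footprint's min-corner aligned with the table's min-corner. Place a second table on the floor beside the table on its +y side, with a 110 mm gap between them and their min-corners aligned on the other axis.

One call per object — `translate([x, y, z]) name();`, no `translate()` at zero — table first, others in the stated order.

table();
translate([0, 0, 681]) door_frame();
translate([0, 933, 0]) table_2();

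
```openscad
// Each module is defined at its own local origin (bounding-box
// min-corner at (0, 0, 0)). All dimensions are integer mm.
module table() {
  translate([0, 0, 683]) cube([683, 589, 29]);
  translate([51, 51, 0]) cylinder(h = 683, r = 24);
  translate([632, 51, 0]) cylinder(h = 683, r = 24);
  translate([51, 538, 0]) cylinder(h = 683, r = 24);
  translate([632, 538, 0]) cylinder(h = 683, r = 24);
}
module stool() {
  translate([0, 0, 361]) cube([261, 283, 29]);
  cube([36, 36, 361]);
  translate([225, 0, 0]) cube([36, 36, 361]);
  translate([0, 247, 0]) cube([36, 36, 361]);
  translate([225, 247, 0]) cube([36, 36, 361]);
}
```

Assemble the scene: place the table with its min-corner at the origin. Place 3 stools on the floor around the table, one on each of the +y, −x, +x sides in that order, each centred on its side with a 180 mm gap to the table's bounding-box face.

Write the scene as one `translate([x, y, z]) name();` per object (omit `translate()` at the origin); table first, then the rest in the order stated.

table();
translate([211, 769, 0]) stool();
translate([-441, 153, 0]) stool();
translate([863, 153, 0]) stool();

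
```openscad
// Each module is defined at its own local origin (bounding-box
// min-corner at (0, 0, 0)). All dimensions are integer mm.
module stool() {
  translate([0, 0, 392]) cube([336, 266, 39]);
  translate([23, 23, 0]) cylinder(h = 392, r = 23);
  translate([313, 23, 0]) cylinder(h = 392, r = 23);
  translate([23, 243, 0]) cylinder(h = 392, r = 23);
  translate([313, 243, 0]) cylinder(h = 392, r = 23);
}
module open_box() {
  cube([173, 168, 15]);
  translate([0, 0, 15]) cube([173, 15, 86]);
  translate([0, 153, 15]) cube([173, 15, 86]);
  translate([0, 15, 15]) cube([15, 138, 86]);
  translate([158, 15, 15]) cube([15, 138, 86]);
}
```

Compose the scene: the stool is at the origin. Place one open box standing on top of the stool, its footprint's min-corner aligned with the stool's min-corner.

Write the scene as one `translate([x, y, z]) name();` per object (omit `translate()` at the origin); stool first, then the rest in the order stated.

stool();
translate([0, 0, 431]) open_box();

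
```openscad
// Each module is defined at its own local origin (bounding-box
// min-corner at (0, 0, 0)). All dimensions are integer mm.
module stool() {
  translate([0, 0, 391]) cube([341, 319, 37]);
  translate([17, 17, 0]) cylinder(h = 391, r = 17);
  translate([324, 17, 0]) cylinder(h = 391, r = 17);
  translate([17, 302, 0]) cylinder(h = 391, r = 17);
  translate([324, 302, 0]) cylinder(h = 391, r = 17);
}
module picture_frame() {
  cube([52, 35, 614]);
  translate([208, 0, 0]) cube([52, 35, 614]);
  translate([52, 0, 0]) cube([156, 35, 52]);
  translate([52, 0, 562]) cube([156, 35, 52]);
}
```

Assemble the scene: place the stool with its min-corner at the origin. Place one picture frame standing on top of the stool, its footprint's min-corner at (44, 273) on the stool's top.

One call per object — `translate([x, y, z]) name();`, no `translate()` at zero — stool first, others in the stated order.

stool();
translate([44, 273, 428]) picture_frame();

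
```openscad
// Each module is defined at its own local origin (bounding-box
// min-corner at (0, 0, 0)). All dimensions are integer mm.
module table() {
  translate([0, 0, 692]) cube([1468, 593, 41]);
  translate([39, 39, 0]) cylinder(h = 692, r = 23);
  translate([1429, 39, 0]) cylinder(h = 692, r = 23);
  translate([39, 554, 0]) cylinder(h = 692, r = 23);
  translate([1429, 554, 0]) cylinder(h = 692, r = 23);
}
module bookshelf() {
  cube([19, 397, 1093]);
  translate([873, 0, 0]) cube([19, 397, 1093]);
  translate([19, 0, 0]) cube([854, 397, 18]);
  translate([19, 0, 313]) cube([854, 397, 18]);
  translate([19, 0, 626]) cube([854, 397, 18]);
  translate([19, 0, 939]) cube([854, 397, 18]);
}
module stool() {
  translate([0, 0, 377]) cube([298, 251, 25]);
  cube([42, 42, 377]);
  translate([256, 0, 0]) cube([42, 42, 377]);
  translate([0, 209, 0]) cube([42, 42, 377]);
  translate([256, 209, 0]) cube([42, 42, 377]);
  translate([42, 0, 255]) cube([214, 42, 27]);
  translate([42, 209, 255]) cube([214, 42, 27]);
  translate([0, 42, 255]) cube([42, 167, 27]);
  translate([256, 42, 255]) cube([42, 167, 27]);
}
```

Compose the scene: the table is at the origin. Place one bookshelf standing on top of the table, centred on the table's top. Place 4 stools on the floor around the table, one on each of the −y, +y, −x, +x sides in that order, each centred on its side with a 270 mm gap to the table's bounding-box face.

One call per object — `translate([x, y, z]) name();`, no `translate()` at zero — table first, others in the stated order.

table();
translate([288, 98, 733]) bookshelf();
translate([585, -521, 0]) stool();
translate([585, 863, 0]) stool();
translate([-568, 171, 0]) stool();
translate([1738, 171, 0]) stool();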